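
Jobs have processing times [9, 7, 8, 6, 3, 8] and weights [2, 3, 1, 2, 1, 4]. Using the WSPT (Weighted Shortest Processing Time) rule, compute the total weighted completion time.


Compute p/w ratios and sort ascending (WSPT): [(8, 4), (7, 3), (6, 2), (3, 1), (9, 2), (8, 1)]
Compute weighted completion times:
  Job (p=8,w=4): C=8, w*C=4*8=32
  Job (p=7,w=3): C=15, w*C=3*15=45
  Job (p=6,w=2): C=21, w*C=2*21=42
  Job (p=3,w=1): C=24, w*C=1*24=24
  Job (p=9,w=2): C=33, w*C=2*33=66
  Job (p=8,w=1): C=41, w*C=1*41=41
Total weighted completion time = 250

250


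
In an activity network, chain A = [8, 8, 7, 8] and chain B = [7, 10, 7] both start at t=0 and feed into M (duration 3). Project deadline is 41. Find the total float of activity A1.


Forward pass: ES(A1) = sum of predecessors on chain A = 0
EF = ES + duration = 0 + 8 = 8
Backward pass: LF(M) = deadline = 41; LS(M) = 41 - 3 = 38
LF(A1) = LS(M) - sum(successors on chain A) = 38 - 23 = 15
LS = LF - duration = 15 - 8 = 7
Total float = LS - ES = 7 - 0 = 7

7


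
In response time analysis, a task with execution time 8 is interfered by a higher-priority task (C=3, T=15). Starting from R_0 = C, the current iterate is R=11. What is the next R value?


R_next = C + ceil(R_prev / T_hp) * C_hp
ceil(11 / 15) = ceil(0.7333) = 1
Interference = 1 * 3 = 3
R_next = 8 + 3 = 11
R_next = R_prev, so the iteration has converged (response time = 11).

11


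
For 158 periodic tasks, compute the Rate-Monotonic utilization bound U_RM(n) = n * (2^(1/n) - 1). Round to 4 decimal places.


Compute 2^(1/158) = 1.0043966445
Subtract 1: 1.0043966445 - 1 = 0.0043966445
Multiply by n: 158 * 0.0043966445 = 0.6946698310
Round to 4 dp: 0.6947

0.6947


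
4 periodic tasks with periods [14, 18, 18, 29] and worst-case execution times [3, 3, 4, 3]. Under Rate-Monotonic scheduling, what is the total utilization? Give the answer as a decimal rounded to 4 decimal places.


Compute individual utilizations (exact fractions):
  Task 1: C/T = 3/14 (approx. 0.2143)
  Task 2: C/T = 3/18 = 1/6 (approx. 0.1667)
  Task 3: C/T = 4/18 = 2/9 (approx. 0.2222)
  Task 4: C/T = 3/29 (approx. 0.1034)
Total utilization U = 3/14 + 1/6 + 2/9 + 3/29 = 1291/1827
Rounded to 4 decimal places: U = 0.7066
RM (Liu & Layland) bound for 4 tasks = 0.756828; compare with U = 1291/1827 (approx. 0.706623)
U <= bound, so schedulable by RM sufficient condition.

0.7066


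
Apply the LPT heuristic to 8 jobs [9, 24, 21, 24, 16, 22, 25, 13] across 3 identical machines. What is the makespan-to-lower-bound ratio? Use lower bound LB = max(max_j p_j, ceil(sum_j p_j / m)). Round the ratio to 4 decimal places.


LPT order: [25, 24, 24, 22, 21, 16, 13, 9]
Machine loads after assignment: [54, 46, 54]
LPT makespan = 54
Lower bound = max(max_job, ceil(total/3)) = max(25, 52) = 52
Ratio = 54 / 52 = 1.0385

1.0385


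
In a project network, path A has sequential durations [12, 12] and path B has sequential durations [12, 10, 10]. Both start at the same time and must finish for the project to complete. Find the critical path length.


Path A total = 12 + 12 = 24
Path B total = 12 + 10 + 10 = 32
Critical path = longest path = max(24, 32) = 32

32


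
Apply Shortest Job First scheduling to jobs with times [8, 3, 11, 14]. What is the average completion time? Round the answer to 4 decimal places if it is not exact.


SJF order (ascending): [3, 8, 11, 14]
Completion times:
  Job 1: burst=3, C=3
  Job 2: burst=8, C=11
  Job 3: burst=11, C=22
  Job 4: burst=14, C=36
Average completion = 72/4 = 18.0

18.0


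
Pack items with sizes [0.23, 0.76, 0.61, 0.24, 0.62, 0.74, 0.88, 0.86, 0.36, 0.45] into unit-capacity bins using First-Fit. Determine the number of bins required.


Place items sequentially using First-Fit:
  Item 0.23 -> new Bin 1
  Item 0.76 -> Bin 1 (now 0.99)
  Item 0.61 -> new Bin 2
  Item 0.24 -> Bin 2 (now 0.85)
  Item 0.62 -> new Bin 3
  Item 0.74 -> new Bin 4
  Item 0.88 -> new Bin 5
  Item 0.86 -> new Bin 6
  Item 0.36 -> Bin 3 (now 0.98)
  Item 0.45 -> new Bin 7
Total bins used = 7

7


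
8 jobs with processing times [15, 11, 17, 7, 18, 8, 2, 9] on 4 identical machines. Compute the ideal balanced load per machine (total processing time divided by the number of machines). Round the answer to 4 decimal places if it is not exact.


Total processing time = 15 + 11 + 17 + 7 + 18 + 8 + 2 + 9 = 87
Number of machines = 4
Ideal balanced load = 87 / 4 = 21.75

21.75


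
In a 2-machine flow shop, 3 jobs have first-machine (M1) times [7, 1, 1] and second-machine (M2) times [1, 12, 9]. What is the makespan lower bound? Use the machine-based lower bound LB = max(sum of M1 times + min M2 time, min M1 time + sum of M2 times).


LB1 = sum(M1 times) + min(M2 times) = 9 + 1 = 10
LB2 = min(M1 times) + sum(M2 times) = 1 + 22 = 23
Lower bound = max(LB1, LB2) = max(10, 23) = 23

23


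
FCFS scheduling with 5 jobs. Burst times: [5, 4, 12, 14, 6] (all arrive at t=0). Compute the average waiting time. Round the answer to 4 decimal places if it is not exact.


FCFS order (as given): [5, 4, 12, 14, 6]
Waiting times:
  Job 1: wait = 0
  Job 2: wait = 5
  Job 3: wait = 9
  Job 4: wait = 21
  Job 5: wait = 35
Sum of waiting times = 70
Average waiting time = 70/5 = 14.0

14.0


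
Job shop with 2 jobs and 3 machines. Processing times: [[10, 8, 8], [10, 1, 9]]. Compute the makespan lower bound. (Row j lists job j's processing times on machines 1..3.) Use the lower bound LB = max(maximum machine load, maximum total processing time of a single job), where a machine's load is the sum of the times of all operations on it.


Machine loads:
  Machine 1: 10 + 10 = 20
  Machine 2: 8 + 1 = 9
  Machine 3: 8 + 9 = 17
Max machine load = 20
Job totals:
  Job 1: 26
  Job 2: 20
Max job total = 26
Lower bound = max(20, 26) = 26

26


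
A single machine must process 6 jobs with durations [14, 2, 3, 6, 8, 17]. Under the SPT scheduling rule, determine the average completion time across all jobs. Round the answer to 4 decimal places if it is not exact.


Sort jobs by processing time (SPT order): [2, 3, 6, 8, 14, 17]
Compute completion times sequentially:
  Job 1: processing = 2, completes at 2
  Job 2: processing = 3, completes at 5
  Job 3: processing = 6, completes at 11
  Job 4: processing = 8, completes at 19
  Job 5: processing = 14, completes at 33
  Job 6: processing = 17, completes at 50
Sum of completion times = 120
Average completion time = 120/6 = 20.0

20.0


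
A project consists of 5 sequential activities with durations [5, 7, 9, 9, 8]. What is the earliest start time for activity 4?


Activity 4 starts after activities 1 through 3 complete.
Predecessor durations: [5, 7, 9]
ES = 5 + 7 + 9 = 21

21


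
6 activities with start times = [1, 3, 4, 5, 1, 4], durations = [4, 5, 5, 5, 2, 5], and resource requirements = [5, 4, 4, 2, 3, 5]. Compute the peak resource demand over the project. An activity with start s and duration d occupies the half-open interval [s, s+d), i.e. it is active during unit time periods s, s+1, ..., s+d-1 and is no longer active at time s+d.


Each activity i is active on [start_i, start_i + duration_i).
Compute total resource usage per time slot:
  t=0: active resources = [], total = 0
  t=1: active resources = [5, 3], total = 8
  t=2: active resources = [5, 3], total = 8
  t=3: active resources = [5, 4], total = 9
  t=4: active resources = [5, 4, 4, 5], total = 18
  t=5: active resources = [4, 4, 2, 5], total = 15
  t=6: active resources = [4, 4, 2, 5], total = 15
  t=7: active resources = [4, 4, 2, 5], total = 15
  t=8: active resources = [4, 2, 5], total = 11
  t=9: active resources = [2], total = 2
Peak resource demand = 18

18


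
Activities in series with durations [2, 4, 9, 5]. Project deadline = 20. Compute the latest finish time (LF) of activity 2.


LF(activity 2) = deadline - sum of successor durations
Successors: activities 3 through 4 with durations [9, 5]
Sum of successor durations = 14
LF = 20 - 14 = 6

6


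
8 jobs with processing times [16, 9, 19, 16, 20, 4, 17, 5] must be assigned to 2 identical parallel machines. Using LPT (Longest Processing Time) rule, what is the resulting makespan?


Sort jobs in decreasing order (LPT): [20, 19, 17, 16, 16, 9, 5, 4]
Assign each job to the least loaded machine:
  Machine 1: jobs [20, 16, 16], load = 52
  Machine 2: jobs [19, 17, 9, 5, 4], load = 54
Makespan = max load = 54

54


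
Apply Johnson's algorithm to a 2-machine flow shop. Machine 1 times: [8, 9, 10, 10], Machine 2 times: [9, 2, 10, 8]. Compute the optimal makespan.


Apply Johnson's rule:
  Group 1 (a <= b): [(1, 8, 9), (3, 10, 10)]
  Group 2 (a > b): [(4, 10, 8), (2, 9, 2)]
Optimal job order: [1, 3, 4, 2]
Schedule:
  Job 1: M1 done at 8, M2 done at 17
  Job 3: M1 done at 18, M2 done at 28
  Job 4: M1 done at 28, M2 done at 36
  Job 2: M1 done at 37, M2 done at 39
Makespan = 39

39


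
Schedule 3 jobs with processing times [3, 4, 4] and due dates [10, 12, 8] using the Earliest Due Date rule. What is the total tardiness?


Sort by due date (EDD order): [(4, 8), (3, 10), (4, 12)]
Compute completion times and tardiness:
  Job 1: p=4, d=8, C=4, tardiness=max(0,4-8)=0
  Job 2: p=3, d=10, C=7, tardiness=max(0,7-10)=0
  Job 3: p=4, d=12, C=11, tardiness=max(0,11-12)=0
Total tardiness = 0

0


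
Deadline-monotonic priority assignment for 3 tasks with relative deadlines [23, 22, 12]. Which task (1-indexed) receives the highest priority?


Sort tasks by relative deadline (ascending):
  Task 3: deadline = 12
  Task 2: deadline = 22
  Task 1: deadline = 23
Priority order (highest first): [3, 2, 1]
Highest priority task = 3

3


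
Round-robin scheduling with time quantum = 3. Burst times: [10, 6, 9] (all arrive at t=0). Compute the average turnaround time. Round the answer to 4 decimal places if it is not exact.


Time quantum = 3
Execution trace:
  J1 runs 3 units, time = 3
  J2 runs 3 units, time = 6
  J3 runs 3 units, time = 9
  J1 runs 3 units, time = 12
  J2 runs 3 units, time = 15
  J3 runs 3 units, time = 18
  J1 runs 3 units, time = 21
  J3 runs 3 units, time = 24
  J1 runs 1 units, time = 25
Finish times: [25, 15, 24]
Average turnaround = 64/3 = 21.3333

21.3333


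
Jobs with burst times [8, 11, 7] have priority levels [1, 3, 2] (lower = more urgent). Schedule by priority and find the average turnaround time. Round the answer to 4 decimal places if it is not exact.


Sort by priority (ascending = highest first):
Order: [(1, 8), (2, 7), (3, 11)]
Completion times:
  Priority 1, burst=8, C=8
  Priority 2, burst=7, C=15
  Priority 3, burst=11, C=26
Average turnaround = 49/3 = 16.3333

16.3333


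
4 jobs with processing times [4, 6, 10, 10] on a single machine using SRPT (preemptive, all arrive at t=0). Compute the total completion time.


Since all jobs arrive at t=0, SRPT equals SPT ordering.
SPT order: [4, 6, 10, 10]
Completion times:
  Job 1: p=4, C=4
  Job 2: p=6, C=10
  Job 3: p=10, C=20
  Job 4: p=10, C=30
Total completion time = 4 + 10 + 20 + 30 = 64

64


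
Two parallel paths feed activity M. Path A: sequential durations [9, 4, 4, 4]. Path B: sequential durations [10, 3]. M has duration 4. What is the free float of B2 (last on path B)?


ES(B2) = sum of predecessors on chain B = 10
EF(B2) = ES + duration = 10 + 3 = 13
Successor of B2 is M. ES(M) = max(sum(A), sum(B)) = max(21, 13) = 21
Free float = ES(successor) - EF(current) = 21 - 13 = 8

8


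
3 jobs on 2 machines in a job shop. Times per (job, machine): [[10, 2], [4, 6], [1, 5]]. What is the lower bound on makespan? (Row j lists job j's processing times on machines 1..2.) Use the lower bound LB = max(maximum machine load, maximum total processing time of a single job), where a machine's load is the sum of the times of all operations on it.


Machine loads:
  Machine 1: 10 + 4 + 1 = 15
  Machine 2: 2 + 6 + 5 = 13
Max machine load = 15
Job totals:
  Job 1: 12
  Job 2: 10
  Job 3: 6
Max job total = 12
Lower bound = max(15, 12) = 15

15


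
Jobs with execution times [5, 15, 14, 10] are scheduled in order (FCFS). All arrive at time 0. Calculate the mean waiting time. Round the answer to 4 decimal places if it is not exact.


FCFS order (as given): [5, 15, 14, 10]
Waiting times:
  Job 1: wait = 0
  Job 2: wait = 5
  Job 3: wait = 20
  Job 4: wait = 34
Sum of waiting times = 59
Average waiting time = 59/4 = 14.75

14.75


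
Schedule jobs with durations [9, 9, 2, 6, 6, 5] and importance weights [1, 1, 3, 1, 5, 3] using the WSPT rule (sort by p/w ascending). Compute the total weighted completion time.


Compute p/w ratios and sort ascending (WSPT): [(2, 3), (6, 5), (5, 3), (6, 1), (9, 1), (9, 1)]
Compute weighted completion times:
  Job (p=2,w=3): C=2, w*C=3*2=6
  Job (p=6,w=5): C=8, w*C=5*8=40
  Job (p=5,w=3): C=13, w*C=3*13=39
  Job (p=6,w=1): C=19, w*C=1*19=19
  Job (p=9,w=1): C=28, w*C=1*28=28
  Job (p=9,w=1): C=37, w*C=1*37=37
Total weighted completion time = 169

169


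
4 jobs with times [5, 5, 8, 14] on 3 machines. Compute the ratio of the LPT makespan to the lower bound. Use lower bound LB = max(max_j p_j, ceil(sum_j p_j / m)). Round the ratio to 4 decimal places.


LPT order: [14, 8, 5, 5]
Machine loads after assignment: [14, 8, 10]
LPT makespan = 14
Lower bound = max(max_job, ceil(total/3)) = max(14, 11) = 14
Ratio = 14 / 14 = 1.0

1.0


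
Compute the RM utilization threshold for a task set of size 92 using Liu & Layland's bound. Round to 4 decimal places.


Compute 2^(1/92) = 1.0075626620
Subtract 1: 1.0075626620 - 1 = 0.0075626620
Multiply by n: 92 * 0.0075626620 = 0.6957649040
Round to 4 dp: 0.6958

0.6958


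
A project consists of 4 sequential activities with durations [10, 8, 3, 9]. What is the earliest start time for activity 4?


Activity 4 starts after activities 1 through 3 complete.
Predecessor durations: [10, 8, 3]
ES = 10 + 8 + 3 = 21

21


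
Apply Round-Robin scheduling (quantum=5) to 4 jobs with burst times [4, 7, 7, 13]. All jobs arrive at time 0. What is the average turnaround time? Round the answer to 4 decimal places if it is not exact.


Time quantum = 5
Execution trace:
  J1 runs 4 units, time = 4
  J2 runs 5 units, time = 9
  J3 runs 5 units, time = 14
  J4 runs 5 units, time = 19
  J2 runs 2 units, time = 21
  J3 runs 2 units, time = 23
  J4 runs 5 units, time = 28
  J4 runs 3 units, time = 31
Finish times: [4, 21, 23, 31]
Average turnaround = 79/4 = 19.75

19.75


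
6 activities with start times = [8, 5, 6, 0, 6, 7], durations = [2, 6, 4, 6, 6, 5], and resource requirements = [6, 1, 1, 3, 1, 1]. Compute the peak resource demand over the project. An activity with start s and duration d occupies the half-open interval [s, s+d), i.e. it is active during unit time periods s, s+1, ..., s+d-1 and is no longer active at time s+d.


Each activity i is active on [start_i, start_i + duration_i).
Compute total resource usage per time slot:
  t=0: active resources = [3], total = 3
  t=1: active resources = [3], total = 3
  t=2: active resources = [3], total = 3
  t=3: active resources = [3], total = 3
  t=4: active resources = [3], total = 3
  t=5: active resources = [1, 3], total = 4
  t=6: active resources = [1, 1, 1], total = 3
  t=7: active resources = [1, 1, 1, 1], total = 4
  t=8: active resources = [6, 1, 1, 1, 1], total = 10
  t=9: active resources = [6, 1, 1, 1, 1], total = 10
  t=10: active resources = [1, 1, 1], total = 3
  t=11: active resources = [1, 1], total = 2
Peak resource demand = 10

10


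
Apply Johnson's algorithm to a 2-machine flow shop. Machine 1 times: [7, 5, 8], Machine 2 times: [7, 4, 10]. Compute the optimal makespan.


Apply Johnson's rule:
  Group 1 (a <= b): [(1, 7, 7), (3, 8, 10)]
  Group 2 (a > b): [(2, 5, 4)]
Optimal job order: [1, 3, 2]
Schedule:
  Job 1: M1 done at 7, M2 done at 14
  Job 3: M1 done at 15, M2 done at 25
  Job 2: M1 done at 20, M2 done at 29
Makespan = 29

29


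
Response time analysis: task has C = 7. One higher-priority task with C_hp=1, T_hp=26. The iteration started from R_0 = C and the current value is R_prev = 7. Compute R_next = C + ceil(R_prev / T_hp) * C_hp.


R_next = C + ceil(R_prev / T_hp) * C_hp
ceil(7 / 26) = ceil(0.2692) = 1
Interference = 1 * 1 = 1
R_next = 7 + 1 = 8

8


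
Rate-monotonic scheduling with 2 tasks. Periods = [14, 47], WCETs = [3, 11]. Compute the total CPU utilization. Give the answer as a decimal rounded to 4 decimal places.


Compute individual utilizations (exact fractions):
  Task 1: C/T = 3/14 (approx. 0.2143)
  Task 2: C/T = 11/47 (approx. 0.234)
Total utilization U = 3/14 + 11/47 = 295/658
Rounded to 4 decimal places: U = 0.4483
RM (Liu & Layland) bound for 2 tasks = 0.828427; compare with U = 295/658 (approx. 0.448328)
U <= bound, so schedulable by RM sufficient condition.

0.4483


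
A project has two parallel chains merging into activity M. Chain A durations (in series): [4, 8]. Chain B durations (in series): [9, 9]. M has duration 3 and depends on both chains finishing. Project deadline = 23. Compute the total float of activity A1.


Forward pass: ES(A1) = sum of predecessors on chain A = 0
EF = ES + duration = 0 + 4 = 4
Backward pass: LF(M) = deadline = 23; LS(M) = 23 - 3 = 20
LF(A1) = LS(M) - sum(successors on chain A) = 20 - 8 = 12
LS = LF - duration = 12 - 4 = 8
Total float = LS - ES = 8 - 0 = 8

8


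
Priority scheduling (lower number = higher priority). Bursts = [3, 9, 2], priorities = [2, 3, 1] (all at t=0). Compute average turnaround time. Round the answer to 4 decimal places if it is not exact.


Sort by priority (ascending = highest first):
Order: [(1, 2), (2, 3), (3, 9)]
Completion times:
  Priority 1, burst=2, C=2
  Priority 2, burst=3, C=5
  Priority 3, burst=9, C=14
Average turnaround = 21/3 = 7.0

7.0


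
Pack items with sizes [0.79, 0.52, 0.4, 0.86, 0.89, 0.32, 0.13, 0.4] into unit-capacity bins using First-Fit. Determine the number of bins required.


Place items sequentially using First-Fit:
  Item 0.79 -> new Bin 1
  Item 0.52 -> new Bin 2
  Item 0.4 -> Bin 2 (now 0.92)
  Item 0.86 -> new Bin 3
  Item 0.89 -> new Bin 4
  Item 0.32 -> new Bin 5
  Item 0.13 -> Bin 1 (now 0.92)
  Item 0.4 -> Bin 5 (now 0.72)
Total bins used = 5

5


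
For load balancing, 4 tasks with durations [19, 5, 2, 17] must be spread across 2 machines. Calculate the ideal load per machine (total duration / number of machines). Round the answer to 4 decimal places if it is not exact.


Total processing time = 19 + 5 + 2 + 17 = 43
Number of machines = 2
Ideal balanced load = 43 / 2 = 21.5

21.5


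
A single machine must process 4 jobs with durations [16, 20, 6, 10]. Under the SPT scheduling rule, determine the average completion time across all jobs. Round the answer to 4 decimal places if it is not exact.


Sort jobs by processing time (SPT order): [6, 10, 16, 20]
Compute completion times sequentially:
  Job 1: processing = 6, completes at 6
  Job 2: processing = 10, completes at 16
  Job 3: processing = 16, completes at 32
  Job 4: processing = 20, completes at 52
Sum of completion times = 106
Average completion time = 106/4 = 26.5

26.5


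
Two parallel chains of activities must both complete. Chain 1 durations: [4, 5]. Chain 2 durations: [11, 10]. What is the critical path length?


Path A total = 4 + 5 = 9
Path B total = 11 + 10 = 21
Critical path = longest path = max(9, 21) = 21

21


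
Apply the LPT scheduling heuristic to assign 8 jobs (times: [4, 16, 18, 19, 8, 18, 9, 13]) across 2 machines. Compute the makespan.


Sort jobs in decreasing order (LPT): [19, 18, 18, 16, 13, 9, 8, 4]
Assign each job to the least loaded machine:
  Machine 1: jobs [19, 16, 13, 4], load = 52
  Machine 2: jobs [18, 18, 9, 8], load = 53
Makespan = max load = 53

53


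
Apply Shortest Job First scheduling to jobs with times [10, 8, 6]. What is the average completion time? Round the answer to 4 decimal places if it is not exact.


SJF order (ascending): [6, 8, 10]
Completion times:
  Job 1: burst=6, C=6
  Job 2: burst=8, C=14
  Job 3: burst=10, C=24
Average completion = 44/3 = 14.6667

14.6667


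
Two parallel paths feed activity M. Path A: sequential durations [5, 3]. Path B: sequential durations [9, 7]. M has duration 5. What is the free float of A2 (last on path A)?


ES(A2) = sum of predecessors on chain A = 5
EF(A2) = ES + duration = 5 + 3 = 8
Successor of A2 is M. ES(M) = max(sum(A), sum(B)) = max(8, 16) = 16
Free float = ES(successor) - EF(current) = 16 - 8 = 8

8


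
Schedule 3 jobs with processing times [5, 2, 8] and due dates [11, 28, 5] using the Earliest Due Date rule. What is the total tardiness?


Sort by due date (EDD order): [(8, 5), (5, 11), (2, 28)]
Compute completion times and tardiness:
  Job 1: p=8, d=5, C=8, tardiness=max(0,8-5)=3
  Job 2: p=5, d=11, C=13, tardiness=max(0,13-11)=2
  Job 3: p=2, d=28, C=15, tardiness=max(0,15-28)=0
Total tardiness = 5

5


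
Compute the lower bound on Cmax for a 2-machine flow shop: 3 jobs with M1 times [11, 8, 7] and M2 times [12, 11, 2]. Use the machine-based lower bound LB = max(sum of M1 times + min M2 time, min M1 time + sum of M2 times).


LB1 = sum(M1 times) + min(M2 times) = 26 + 2 = 28
LB2 = min(M1 times) + sum(M2 times) = 7 + 25 = 32
Lower bound = max(LB1, LB2) = max(28, 32) = 32

32


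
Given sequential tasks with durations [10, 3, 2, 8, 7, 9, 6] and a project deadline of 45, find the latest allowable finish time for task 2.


LF(activity 2) = deadline - sum of successor durations
Successors: activities 3 through 7 with durations [2, 8, 7, 9, 6]
Sum of successor durations = 32
LF = 45 - 32 = 13

13


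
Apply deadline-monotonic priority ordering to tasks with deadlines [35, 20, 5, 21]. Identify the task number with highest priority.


Sort tasks by relative deadline (ascending):
  Task 3: deadline = 5
  Task 2: deadline = 20
  Task 4: deadline = 21
  Task 1: deadline = 35
Priority order (highest first): [3, 2, 4, 1]
Highest priority task = 3

3


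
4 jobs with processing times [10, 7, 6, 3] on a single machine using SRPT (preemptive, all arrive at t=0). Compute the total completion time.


Since all jobs arrive at t=0, SRPT equals SPT ordering.
SPT order: [3, 6, 7, 10]
Completion times:
  Job 1: p=3, C=3
  Job 2: p=6, C=9
  Job 3: p=7, C=16
  Job 4: p=10, C=26
Total completion time = 3 + 9 + 16 + 26 = 54

54


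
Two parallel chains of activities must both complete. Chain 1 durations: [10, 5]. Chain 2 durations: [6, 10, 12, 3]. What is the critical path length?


Path A total = 10 + 5 = 15
Path B total = 6 + 10 + 12 + 3 = 31
Critical path = longest path = max(15, 31) = 31

31


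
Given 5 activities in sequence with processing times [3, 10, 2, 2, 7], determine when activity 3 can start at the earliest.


Activity 3 starts after activities 1 through 2 complete.
Predecessor durations: [3, 10]
ES = 3 + 10 = 13

13


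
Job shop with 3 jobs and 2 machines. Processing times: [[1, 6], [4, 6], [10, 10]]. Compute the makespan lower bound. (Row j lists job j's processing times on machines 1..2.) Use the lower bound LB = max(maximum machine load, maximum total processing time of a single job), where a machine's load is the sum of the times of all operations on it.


Machine loads:
  Machine 1: 1 + 4 + 10 = 15
  Machine 2: 6 + 6 + 10 = 22
Max machine load = 22
Job totals:
  Job 1: 7
  Job 2: 10
  Job 3: 20
Max job total = 20
Lower bound = max(22, 20) = 22

22


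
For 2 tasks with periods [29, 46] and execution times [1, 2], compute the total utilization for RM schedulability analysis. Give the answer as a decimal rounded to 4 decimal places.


Compute individual utilizations (exact fractions):
  Task 1: C/T = 1/29 (approx. 0.0345)
  Task 2: C/T = 2/46 = 1/23 (approx. 0.0435)
Total utilization U = 1/29 + 1/23 = 52/667
Rounded to 4 decimal places: U = 0.0780
RM (Liu & Layland) bound for 2 tasks = 0.828427; compare with U = 52/667 (approx. 0.077961)
U <= bound, so schedulable by RM sufficient condition.

0.0780


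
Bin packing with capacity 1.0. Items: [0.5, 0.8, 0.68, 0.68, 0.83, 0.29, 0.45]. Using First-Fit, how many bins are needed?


Place items sequentially using First-Fit:
  Item 0.5 -> new Bin 1
  Item 0.8 -> new Bin 2
  Item 0.68 -> new Bin 3
  Item 0.68 -> new Bin 4
  Item 0.83 -> new Bin 5
  Item 0.29 -> Bin 1 (now 0.79)
  Item 0.45 -> new Bin 6
Total bins used = 6

6


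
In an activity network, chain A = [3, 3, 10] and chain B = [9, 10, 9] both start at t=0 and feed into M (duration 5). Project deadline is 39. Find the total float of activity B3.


Forward pass: ES(B3) = sum of predecessors on chain B = 19
EF = ES + duration = 19 + 9 = 28
Backward pass: LF(M) = deadline = 39; LS(M) = 39 - 5 = 34
LF(B3) = LS(M) - sum(successors on chain B) = 34 - 0 = 34
LS = LF - duration = 34 - 9 = 25
Total float = LS - ES = 25 - 19 = 6

6


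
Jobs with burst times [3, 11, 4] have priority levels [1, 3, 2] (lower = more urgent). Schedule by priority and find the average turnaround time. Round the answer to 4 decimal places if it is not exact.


Sort by priority (ascending = highest first):
Order: [(1, 3), (2, 4), (3, 11)]
Completion times:
  Priority 1, burst=3, C=3
  Priority 2, burst=4, C=7
  Priority 3, burst=11, C=18
Average turnaround = 28/3 = 9.3333

9.3333


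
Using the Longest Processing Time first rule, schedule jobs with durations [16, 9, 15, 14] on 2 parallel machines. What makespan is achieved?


Sort jobs in decreasing order (LPT): [16, 15, 14, 9]
Assign each job to the least loaded machine:
  Machine 1: jobs [16, 9], load = 25
  Machine 2: jobs [15, 14], load = 29
Makespan = max load = 29

29


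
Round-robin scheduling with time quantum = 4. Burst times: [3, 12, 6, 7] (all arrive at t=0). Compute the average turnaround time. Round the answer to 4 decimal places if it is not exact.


Time quantum = 4
Execution trace:
  J1 runs 3 units, time = 3
  J2 runs 4 units, time = 7
  J3 runs 4 units, time = 11
  J4 runs 4 units, time = 15
  J2 runs 4 units, time = 19
  J3 runs 2 units, time = 21
  J4 runs 3 units, time = 24
  J2 runs 4 units, time = 28
Finish times: [3, 28, 21, 24]
Average turnaround = 76/4 = 19.0

19.0


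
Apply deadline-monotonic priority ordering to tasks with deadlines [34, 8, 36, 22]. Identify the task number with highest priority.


Sort tasks by relative deadline (ascending):
  Task 2: deadline = 8
  Task 4: deadline = 22
  Task 1: deadline = 34
  Task 3: deadline = 36
Priority order (highest first): [2, 4, 1, 3]
Highest priority task = 2

2


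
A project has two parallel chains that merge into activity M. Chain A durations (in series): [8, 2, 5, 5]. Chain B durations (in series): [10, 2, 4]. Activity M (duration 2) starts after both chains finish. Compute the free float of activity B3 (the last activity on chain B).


ES(B3) = sum of predecessors on chain B = 12
EF(B3) = ES + duration = 12 + 4 = 16
Successor of B3 is M. ES(M) = max(sum(A), sum(B)) = max(20, 16) = 20
Free float = ES(successor) - EF(current) = 20 - 16 = 4

4


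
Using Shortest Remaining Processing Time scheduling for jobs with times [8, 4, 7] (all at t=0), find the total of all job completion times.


Since all jobs arrive at t=0, SRPT equals SPT ordering.
SPT order: [4, 7, 8]
Completion times:
  Job 1: p=4, C=4
  Job 2: p=7, C=11
  Job 3: p=8, C=19
Total completion time = 4 + 11 + 19 = 34

34


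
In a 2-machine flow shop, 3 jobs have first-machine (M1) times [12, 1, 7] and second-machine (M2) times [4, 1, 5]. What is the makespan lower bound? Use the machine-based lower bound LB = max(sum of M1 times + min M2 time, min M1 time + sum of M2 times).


LB1 = sum(M1 times) + min(M2 times) = 20 + 1 = 21
LB2 = min(M1 times) + sum(M2 times) = 1 + 10 = 11
Lower bound = max(LB1, LB2) = max(21, 11) = 21

21


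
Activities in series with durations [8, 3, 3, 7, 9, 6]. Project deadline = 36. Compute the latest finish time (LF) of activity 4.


LF(activity 4) = deadline - sum of successor durations
Successors: activities 5 through 6 with durations [9, 6]
Sum of successor durations = 15
LF = 36 - 15 = 21

21


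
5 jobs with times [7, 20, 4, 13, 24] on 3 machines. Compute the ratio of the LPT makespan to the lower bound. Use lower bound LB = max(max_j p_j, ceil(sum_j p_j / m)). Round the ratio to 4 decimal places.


LPT order: [24, 20, 13, 7, 4]
Machine loads after assignment: [24, 24, 20]
LPT makespan = 24
Lower bound = max(max_job, ceil(total/3)) = max(24, 23) = 24
Ratio = 24 / 24 = 1.0

1.0


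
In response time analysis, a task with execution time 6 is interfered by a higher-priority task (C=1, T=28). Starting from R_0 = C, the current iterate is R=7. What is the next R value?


R_next = C + ceil(R_prev / T_hp) * C_hp
ceil(7 / 28) = ceil(0.25) = 1
Interference = 1 * 1 = 1
R_next = 6 + 1 = 7
R_next = R_prev, so the iteration has converged (response time = 7).

7


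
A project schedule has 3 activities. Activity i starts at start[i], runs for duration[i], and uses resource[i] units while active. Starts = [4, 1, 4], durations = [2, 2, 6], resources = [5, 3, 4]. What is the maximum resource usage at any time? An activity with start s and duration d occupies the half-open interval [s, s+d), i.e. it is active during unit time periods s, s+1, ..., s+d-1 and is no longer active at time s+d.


Each activity i is active on [start_i, start_i + duration_i).
Compute total resource usage per time slot:
  t=0: active resources = [], total = 0
  t=1: active resources = [3], total = 3
  t=2: active resources = [3], total = 3
  t=3: active resources = [], total = 0
  t=4: active resources = [5, 4], total = 9
  t=5: active resources = [5, 4], total = 9
  t=6: active resources = [4], total = 4
  t=7: active resources = [4], total = 4
  t=8: active resources = [4], total = 4
  t=9: active resources = [4], total = 4
Peak resource demand = 9

9


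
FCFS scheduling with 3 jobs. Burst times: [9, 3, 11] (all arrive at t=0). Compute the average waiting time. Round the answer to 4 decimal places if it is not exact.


FCFS order (as given): [9, 3, 11]
Waiting times:
  Job 1: wait = 0
  Job 2: wait = 9
  Job 3: wait = 12
Sum of waiting times = 21
Average waiting time = 21/3 = 7.0

7.0


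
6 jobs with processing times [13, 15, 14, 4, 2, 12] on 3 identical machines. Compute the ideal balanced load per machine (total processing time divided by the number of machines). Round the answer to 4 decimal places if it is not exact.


Total processing time = 13 + 15 + 14 + 4 + 2 + 12 = 60
Number of machines = 3
Ideal balanced load = 60 / 3 = 20.0

20.0


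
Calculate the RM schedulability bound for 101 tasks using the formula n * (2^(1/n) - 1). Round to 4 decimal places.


Compute 2^(1/101) = 1.0068864466
Subtract 1: 1.0068864466 - 1 = 0.0068864466
Multiply by n: 101 * 0.0068864466 = 0.6955311066
Round to 4 dp: 0.6955

0.6955


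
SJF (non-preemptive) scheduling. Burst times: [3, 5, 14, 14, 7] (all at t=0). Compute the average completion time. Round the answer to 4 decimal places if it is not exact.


SJF order (ascending): [3, 5, 7, 14, 14]
Completion times:
  Job 1: burst=3, C=3
  Job 2: burst=5, C=8
  Job 3: burst=7, C=15
  Job 4: burst=14, C=29
  Job 5: burst=14, C=43
Average completion = 98/5 = 19.6

19.6


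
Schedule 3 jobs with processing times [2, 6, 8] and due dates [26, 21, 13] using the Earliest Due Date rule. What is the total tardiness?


Sort by due date (EDD order): [(8, 13), (6, 21), (2, 26)]
Compute completion times and tardiness:
  Job 1: p=8, d=13, C=8, tardiness=max(0,8-13)=0
  Job 2: p=6, d=21, C=14, tardiness=max(0,14-21)=0
  Job 3: p=2, d=26, C=16, tardiness=max(0,16-26)=0
Total tardiness = 0

0


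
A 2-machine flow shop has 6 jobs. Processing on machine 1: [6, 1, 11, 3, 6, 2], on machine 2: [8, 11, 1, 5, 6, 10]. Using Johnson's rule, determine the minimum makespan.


Apply Johnson's rule:
  Group 1 (a <= b): [(2, 1, 11), (6, 2, 10), (4, 3, 5), (1, 6, 8), (5, 6, 6)]
  Group 2 (a > b): [(3, 11, 1)]
Optimal job order: [2, 6, 4, 1, 5, 3]
Schedule:
  Job 2: M1 done at 1, M2 done at 12
  Job 6: M1 done at 3, M2 done at 22
  Job 4: M1 done at 6, M2 done at 27
  Job 1: M1 done at 12, M2 done at 35
  Job 5: M1 done at 18, M2 done at 41
  Job 3: M1 done at 29, M2 done at 42
Makespan = 42

42


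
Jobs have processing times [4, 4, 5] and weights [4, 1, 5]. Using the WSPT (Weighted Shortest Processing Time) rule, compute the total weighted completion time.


Compute p/w ratios and sort ascending (WSPT): [(4, 4), (5, 5), (4, 1)]
Compute weighted completion times:
  Job (p=4,w=4): C=4, w*C=4*4=16
  Job (p=5,w=5): C=9, w*C=5*9=45
  Job (p=4,w=1): C=13, w*C=1*13=13
Total weighted completion time = 74

74


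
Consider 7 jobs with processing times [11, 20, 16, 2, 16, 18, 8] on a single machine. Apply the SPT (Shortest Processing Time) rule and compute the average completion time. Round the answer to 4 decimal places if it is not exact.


Sort jobs by processing time (SPT order): [2, 8, 11, 16, 16, 18, 20]
Compute completion times sequentially:
  Job 1: processing = 2, completes at 2
  Job 2: processing = 8, completes at 10
  Job 3: processing = 11, completes at 21
  Job 4: processing = 16, completes at 37
  Job 5: processing = 16, completes at 53
  Job 6: processing = 18, completes at 71
  Job 7: processing = 20, completes at 91
Sum of completion times = 285
Average completion time = 285/7 = 40.7143

40.7143


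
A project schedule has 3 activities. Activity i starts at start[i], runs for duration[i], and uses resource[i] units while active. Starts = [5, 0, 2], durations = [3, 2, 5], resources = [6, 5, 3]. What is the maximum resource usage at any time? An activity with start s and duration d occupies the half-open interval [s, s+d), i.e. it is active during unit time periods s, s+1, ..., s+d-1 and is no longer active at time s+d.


Each activity i is active on [start_i, start_i + duration_i).
Compute total resource usage per time slot:
  t=0: active resources = [5], total = 5
  t=1: active resources = [5], total = 5
  t=2: active resources = [3], total = 3
  t=3: active resources = [3], total = 3
  t=4: active resources = [3], total = 3
  t=5: active resources = [6, 3], total = 9
  t=6: active resources = [6, 3], total = 9
  t=7: active resources = [6], total = 6
Peak resource demand = 9

9


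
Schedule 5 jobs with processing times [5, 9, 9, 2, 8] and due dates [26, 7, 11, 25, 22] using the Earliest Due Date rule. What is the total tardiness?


Sort by due date (EDD order): [(9, 7), (9, 11), (8, 22), (2, 25), (5, 26)]
Compute completion times and tardiness:
  Job 1: p=9, d=7, C=9, tardiness=max(0,9-7)=2
  Job 2: p=9, d=11, C=18, tardiness=max(0,18-11)=7
  Job 3: p=8, d=22, C=26, tardiness=max(0,26-22)=4
  Job 4: p=2, d=25, C=28, tardiness=max(0,28-25)=3
  Job 5: p=5, d=26, C=33, tardiness=max(0,33-26)=7
Total tardiness = 23

23


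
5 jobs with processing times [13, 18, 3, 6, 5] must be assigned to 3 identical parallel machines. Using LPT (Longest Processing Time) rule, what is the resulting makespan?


Sort jobs in decreasing order (LPT): [18, 13, 6, 5, 3]
Assign each job to the least loaded machine:
  Machine 1: jobs [18], load = 18
  Machine 2: jobs [13], load = 13
  Machine 3: jobs [6, 5, 3], load = 14
Makespan = max load = 18

18


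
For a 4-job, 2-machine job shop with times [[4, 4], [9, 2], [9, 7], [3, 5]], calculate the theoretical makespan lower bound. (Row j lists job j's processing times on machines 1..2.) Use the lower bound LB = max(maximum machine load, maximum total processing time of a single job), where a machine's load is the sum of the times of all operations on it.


Machine loads:
  Machine 1: 4 + 9 + 9 + 3 = 25
  Machine 2: 4 + 2 + 7 + 5 = 18
Max machine load = 25
Job totals:
  Job 1: 8
  Job 2: 11
  Job 3: 16
  Job 4: 8
Max job total = 16
Lower bound = max(25, 16) = 25

25


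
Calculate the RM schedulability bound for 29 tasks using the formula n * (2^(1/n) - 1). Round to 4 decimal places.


Compute 2^(1/29) = 1.0241895602
Subtract 1: 1.0241895602 - 1 = 0.0241895602
Multiply by n: 29 * 0.0241895602 = 0.7014972458
Round to 4 dp: 0.7015

0.7015


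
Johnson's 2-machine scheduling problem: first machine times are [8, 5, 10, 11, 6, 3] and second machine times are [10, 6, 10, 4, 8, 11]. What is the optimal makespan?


Apply Johnson's rule:
  Group 1 (a <= b): [(6, 3, 11), (2, 5, 6), (5, 6, 8), (1, 8, 10), (3, 10, 10)]
  Group 2 (a > b): [(4, 11, 4)]
Optimal job order: [6, 2, 5, 1, 3, 4]
Schedule:
  Job 6: M1 done at 3, M2 done at 14
  Job 2: M1 done at 8, M2 done at 20
  Job 5: M1 done at 14, M2 done at 28
  Job 1: M1 done at 22, M2 done at 38
  Job 3: M1 done at 32, M2 done at 48
  Job 4: M1 done at 43, M2 done at 52
Makespan = 52

52


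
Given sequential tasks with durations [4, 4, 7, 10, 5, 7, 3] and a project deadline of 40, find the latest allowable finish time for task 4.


LF(activity 4) = deadline - sum of successor durations
Successors: activities 5 through 7 with durations [5, 7, 3]
Sum of successor durations = 15
LF = 40 - 15 = 25

25


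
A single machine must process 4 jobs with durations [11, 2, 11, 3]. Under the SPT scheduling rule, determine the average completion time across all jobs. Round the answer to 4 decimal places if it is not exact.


Sort jobs by processing time (SPT order): [2, 3, 11, 11]
Compute completion times sequentially:
  Job 1: processing = 2, completes at 2
  Job 2: processing = 3, completes at 5
  Job 3: processing = 11, completes at 16
  Job 4: processing = 11, completes at 27
Sum of completion times = 50
Average completion time = 50/4 = 12.5

12.5


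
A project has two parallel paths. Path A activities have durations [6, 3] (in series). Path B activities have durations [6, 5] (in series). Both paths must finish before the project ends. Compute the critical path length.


Path A total = 6 + 3 = 9
Path B total = 6 + 5 = 11
Critical path = longest path = max(9, 11) = 11

11


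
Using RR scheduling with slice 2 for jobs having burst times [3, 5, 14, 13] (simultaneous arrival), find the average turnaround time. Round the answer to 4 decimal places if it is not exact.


Time quantum = 2
Execution trace:
  J1 runs 2 units, time = 2
  J2 runs 2 units, time = 4
  J3 runs 2 units, time = 6
  J4 runs 2 units, time = 8
  J1 runs 1 units, time = 9
  J2 runs 2 units, time = 11
  J3 runs 2 units, time = 13
  J4 runs 2 units, time = 15
  J2 runs 1 units, time = 16
  J3 runs 2 units, time = 18
  J4 runs 2 units, time = 20
  J3 runs 2 units, time = 22
  J4 runs 2 units, time = 24
  J3 runs 2 units, time = 26
  J4 runs 2 units, time = 28
  J3 runs 2 units, time = 30
  J4 runs 2 units, time = 32
  J3 runs 2 units, time = 34
  J4 runs 1 units, time = 35
Finish times: [9, 16, 34, 35]
Average turnaround = 94/4 = 23.5

23.5


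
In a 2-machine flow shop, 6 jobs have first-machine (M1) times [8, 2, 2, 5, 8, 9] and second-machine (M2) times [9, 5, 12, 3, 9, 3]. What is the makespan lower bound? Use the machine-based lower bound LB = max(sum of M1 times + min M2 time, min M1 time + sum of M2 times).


LB1 = sum(M1 times) + min(M2 times) = 34 + 3 = 37
LB2 = min(M1 times) + sum(M2 times) = 2 + 41 = 43
Lower bound = max(LB1, LB2) = max(37, 43) = 43

43


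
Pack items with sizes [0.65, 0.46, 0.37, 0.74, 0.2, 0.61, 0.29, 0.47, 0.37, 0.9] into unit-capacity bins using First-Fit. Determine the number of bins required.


Place items sequentially using First-Fit:
  Item 0.65 -> new Bin 1
  Item 0.46 -> new Bin 2
  Item 0.37 -> Bin 2 (now 0.83)
  Item 0.74 -> new Bin 3
  Item 0.2 -> Bin 1 (now 0.85)
  Item 0.61 -> new Bin 4
  Item 0.29 -> Bin 4 (now 0.9)
  Item 0.47 -> new Bin 5
  Item 0.37 -> Bin 5 (now 0.84)
  Item 0.9 -> new Bin 6
Total bins used = 6

6


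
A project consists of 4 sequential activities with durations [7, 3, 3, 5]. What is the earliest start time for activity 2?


Activity 2 starts after activities 1 through 1 complete.
Predecessor durations: [7]
ES = 7 = 7

7


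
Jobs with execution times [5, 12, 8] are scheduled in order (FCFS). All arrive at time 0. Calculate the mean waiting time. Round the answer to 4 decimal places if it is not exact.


FCFS order (as given): [5, 12, 8]
Waiting times:
  Job 1: wait = 0
  Job 2: wait = 5
  Job 3: wait = 17
Sum of waiting times = 22
Average waiting time = 22/3 = 7.3333

7.3333
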